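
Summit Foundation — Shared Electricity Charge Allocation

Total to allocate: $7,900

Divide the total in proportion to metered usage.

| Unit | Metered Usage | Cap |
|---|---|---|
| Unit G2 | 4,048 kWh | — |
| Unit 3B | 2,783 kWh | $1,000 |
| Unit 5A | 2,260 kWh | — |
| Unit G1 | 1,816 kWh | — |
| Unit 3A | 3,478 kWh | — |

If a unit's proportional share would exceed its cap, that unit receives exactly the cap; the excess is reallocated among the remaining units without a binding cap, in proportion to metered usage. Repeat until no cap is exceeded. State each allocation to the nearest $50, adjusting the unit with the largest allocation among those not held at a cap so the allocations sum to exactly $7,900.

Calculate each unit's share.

Unit G2: $2,400 · Unit 3B: $1,000 · Unit 5A: $1,350 · Unit G1: $1,100 · Unit 3A: $2,050

Total metered usage = 14,385.
Proportional shares (ignoring caps): Unit G2 2,223.09; Unit 3B 1,528.38; Unit 5A 1,241.15; Unit G1 997.32; Unit 3A 1,910.06.
Held at cap: Unit 3B ($1,000); balance $6,900 reallocated over remaining metered usage 11,602.
Redistributed shares: Unit G2 2,407.45 → $2,400; Unit 5A 1,344.08 → $1,350; Unit G1 1,080.02 → $1,100; Unit 3A 2,068.45 → $2,050.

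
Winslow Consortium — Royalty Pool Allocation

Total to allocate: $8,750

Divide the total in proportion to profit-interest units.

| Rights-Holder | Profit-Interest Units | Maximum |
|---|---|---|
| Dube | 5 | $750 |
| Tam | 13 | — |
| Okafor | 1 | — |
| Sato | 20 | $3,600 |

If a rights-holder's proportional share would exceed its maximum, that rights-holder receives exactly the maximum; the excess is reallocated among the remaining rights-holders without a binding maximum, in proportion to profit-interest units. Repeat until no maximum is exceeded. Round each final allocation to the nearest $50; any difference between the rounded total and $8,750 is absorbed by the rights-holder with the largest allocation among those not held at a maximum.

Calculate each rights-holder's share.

Sum of profit-interest units: 39.
Proportional shares (ignoring caps): Dube 1,121.79; Tam 2,916.67; Okafor 224.36; Sato 4,487.18.
Capped: Dube ($750), Sato ($3,600); residual $4,400 reallocated over remaining profit-interest units 14.
Remaining shares: Tam 4,085.71 → $4,100; Okafor 314.29 → $300.

Dube: $750 | Tam: $4,100 | Okafor: $300 | Sato: $3,600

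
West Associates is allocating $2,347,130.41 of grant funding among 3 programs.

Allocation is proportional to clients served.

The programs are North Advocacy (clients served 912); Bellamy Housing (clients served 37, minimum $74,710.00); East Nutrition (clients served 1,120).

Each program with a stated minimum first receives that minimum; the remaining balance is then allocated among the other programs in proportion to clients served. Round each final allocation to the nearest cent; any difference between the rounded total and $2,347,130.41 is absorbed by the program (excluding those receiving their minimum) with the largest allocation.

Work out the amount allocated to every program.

Fund the minimums — Bellamy Housing $74,710.00. Balance $2,272,420.41.
Balance split over remaining clients served 2,032: North Advocacy 1,019,905.2234 → $1,019,905.22; East Nutrition 1,252,515.1866 → $1,252,515.19.

North Advocacy: $1,019,905.22 | Bellamy Housing: $74,710.00 | East Nutrition: $1,252,515.19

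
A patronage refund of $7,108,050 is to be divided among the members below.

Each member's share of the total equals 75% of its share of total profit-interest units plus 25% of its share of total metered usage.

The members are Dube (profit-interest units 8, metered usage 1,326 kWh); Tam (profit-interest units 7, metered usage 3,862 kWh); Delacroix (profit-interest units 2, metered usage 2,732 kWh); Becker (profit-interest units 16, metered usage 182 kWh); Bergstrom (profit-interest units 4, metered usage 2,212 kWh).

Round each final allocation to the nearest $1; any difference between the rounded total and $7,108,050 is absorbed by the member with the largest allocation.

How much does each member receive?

Totals — profit-interest units 37, metered usage 10,314.
Composite weights (75% profit-interest units + 25% metered usage): Dube 0.1943; Tam 0.2355; Delacroix 0.1068; Becker 0.3287; Bergstrom 0.1347.
Unrounded shares: Dube 1,381,115.02; Tam 1,673,963.67; Delacroix 758,864.03; Becker 2,336,670.53; Bergstrom 957,436.74.
At nearest $1: Dube $1,381,115; Tam $1,673,964; Delacroix $758,864; Becker $2,336,671; Bergstrom $957,437. Sum = $7,108,051.
Difference $7,108,050 − $7,108,051 = −$1 applied to largest allocation (Becker): Becker becomes $2,336,670.

Dube: $1,381,115 | Tam: $1,673,964 | Delacroix: $758,864 | Becker: $2,336,670 | Bergstrom: $957,437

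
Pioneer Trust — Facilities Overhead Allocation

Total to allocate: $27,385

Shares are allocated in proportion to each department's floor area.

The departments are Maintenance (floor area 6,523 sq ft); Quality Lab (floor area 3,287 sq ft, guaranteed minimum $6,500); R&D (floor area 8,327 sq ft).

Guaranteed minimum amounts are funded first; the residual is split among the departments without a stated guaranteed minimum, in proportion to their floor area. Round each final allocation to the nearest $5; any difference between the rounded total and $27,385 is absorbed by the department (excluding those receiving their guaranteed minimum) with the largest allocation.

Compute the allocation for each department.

Fund the minimums — Quality Lab $6,500. Balance $20,885.
Balance split over remaining floor area 14,850: Maintenance 9,173.93 → $9,175; R&D 11,711.07 → $11,710.

Maintenance: $9,175 | Quality Lab: $6,500 | R&D: $11,710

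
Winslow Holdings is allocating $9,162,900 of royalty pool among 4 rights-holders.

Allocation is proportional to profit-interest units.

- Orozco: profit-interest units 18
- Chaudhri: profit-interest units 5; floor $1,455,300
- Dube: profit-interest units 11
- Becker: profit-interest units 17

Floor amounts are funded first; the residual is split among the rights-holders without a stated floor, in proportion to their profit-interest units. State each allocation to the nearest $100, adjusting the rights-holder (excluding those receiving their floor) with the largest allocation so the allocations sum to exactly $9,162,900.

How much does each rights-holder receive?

Orozco: $3,016,000; Chaudhri: $1,455,300; Dube: $1,843,100; Becker: $2,848,500

Guaranteed amounts: Chaudhri $1,455,300. Remaining pool $7,707,600.
Remaining pool split over remaining profit-interest units 46: Orozco 3,016,017.39 → $3,016,000; Dube 1,843,121.74 → $1,843,100; Becker 2,848,460.87 → $2,848,500.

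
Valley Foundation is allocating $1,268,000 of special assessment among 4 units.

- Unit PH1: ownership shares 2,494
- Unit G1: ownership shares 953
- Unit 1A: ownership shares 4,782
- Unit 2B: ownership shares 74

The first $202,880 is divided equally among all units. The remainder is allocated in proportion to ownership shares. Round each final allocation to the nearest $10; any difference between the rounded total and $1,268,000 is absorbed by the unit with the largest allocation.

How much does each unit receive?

$202,880 shared equally gives $50,720 per unit.
Remainder $1,065,120 by ownership shares (total 8,303): Unit PH1 319,933.67 → $319,930; Unit G1 122,252.12 → $122,250; Unit 1A 613,441.39 → $613,440; Unit 2B 9,492.82 → $9,490.
Rounding difference +$10 on remainder applied to Unit 1A.
Totals: Unit PH1 $50,720 + $319,930 = $370,650; Unit G1 $50,720 + $122,250 = $172,970; Unit 1A $50,720 + $613,450 = $664,170; Unit 2B $50,720 + $9,490 = $60,210.

Unit PH1: $370,650 | Unit G1: $172,970 | Unit 1A: $664,170 | Unit 2B: $60,210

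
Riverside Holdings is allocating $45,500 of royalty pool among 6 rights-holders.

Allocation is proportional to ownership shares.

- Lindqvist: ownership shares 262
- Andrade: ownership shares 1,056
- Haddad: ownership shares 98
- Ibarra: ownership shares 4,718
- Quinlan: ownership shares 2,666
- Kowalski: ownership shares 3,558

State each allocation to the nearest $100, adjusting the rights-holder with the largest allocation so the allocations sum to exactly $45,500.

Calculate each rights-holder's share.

Lindqvist: $1,000 · Andrade: $3,900 · Haddad: $400 · Ibarra: $17,300 · Quinlan: $9,800 · Kowalski: $13,100

Ownership shares total: 12,358.
Raw shares: Lindqvist 262/12,358 × $45,500 = 964.64; Andrade 1,056/12,358 × $45,500 = 3,888.01; Haddad 98/12,358 × $45,500 = 360.82; Ibarra 4,718/12,358 × $45,500 = 17,370.85; Quinlan 2,666/12,358 × $45,500 = 9,815.75; Kowalski 3,558/12,358 × $45,500 = 13,099.94.
At nearest $100: Lindqvist $1,000; Andrade $3,900; Haddad $400; Ibarra $17,400; Quinlan $9,800; Kowalski $13,100. Sum = $45,600.
Difference $45,500 − $45,600 = −$100 applied to largest allocation (Ibarra): Ibarra becomes $17,300.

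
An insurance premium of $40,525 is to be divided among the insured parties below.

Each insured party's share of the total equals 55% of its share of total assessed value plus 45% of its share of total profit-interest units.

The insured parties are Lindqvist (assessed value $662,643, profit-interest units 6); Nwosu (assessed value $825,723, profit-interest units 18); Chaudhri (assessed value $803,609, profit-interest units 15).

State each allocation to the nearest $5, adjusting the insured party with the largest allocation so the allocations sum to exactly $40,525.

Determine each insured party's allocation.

Lindqvist: $9,250 | Nwosu: $16,445 | Chaudhri: $14,830

Totals — assessed value 2,291,975, profit-interest units 39.
Combined weights (55% assessed value + 45% profit-interest units): Lindqvist 0.2282; Nwosu 0.4058; Chaudhri 0.3659.
Unrounded shares: Lindqvist 9,249.58; Nwosu 16,446.63; Chaudhri 14,828.79.
Rounded to nearest $5: Lindqvist $9,250; Nwosu $16,445; Chaudhri $14,830. Sum = $40,525.
No rounding difference to absorb.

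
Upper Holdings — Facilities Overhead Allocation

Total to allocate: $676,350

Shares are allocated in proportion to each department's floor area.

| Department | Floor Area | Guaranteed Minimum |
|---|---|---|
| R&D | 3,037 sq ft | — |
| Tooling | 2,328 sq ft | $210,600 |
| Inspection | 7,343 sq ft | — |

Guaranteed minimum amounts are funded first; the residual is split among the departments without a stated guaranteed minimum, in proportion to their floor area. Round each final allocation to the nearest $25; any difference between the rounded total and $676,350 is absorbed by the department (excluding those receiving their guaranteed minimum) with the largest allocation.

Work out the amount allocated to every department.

Fund the minimums — Tooling $210,600. Residual $465,750.
Residual split over remaining floor area 10,380: R&D 136,270.01 → $136,275; Inspection 329,479.99 → $329,475.

R&D: $136,275 · Tooling: $210,600 · Inspection: $329,475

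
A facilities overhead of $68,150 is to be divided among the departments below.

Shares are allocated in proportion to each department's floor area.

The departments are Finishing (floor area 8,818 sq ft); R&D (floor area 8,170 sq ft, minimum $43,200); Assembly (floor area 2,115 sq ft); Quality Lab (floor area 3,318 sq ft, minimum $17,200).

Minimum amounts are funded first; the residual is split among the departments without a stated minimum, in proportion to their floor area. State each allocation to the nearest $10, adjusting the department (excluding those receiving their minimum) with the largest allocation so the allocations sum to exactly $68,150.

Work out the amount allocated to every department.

Finishing: $6,250 · R&D: $43,200 · Assembly: $1,500 · Quality Lab: $17,200

Guaranteed amounts: R&D $43,200; Quality Lab $17,200. Balance $7,750.
Balance split over remaining floor area 10,933: Finishing 6,250.75 → $6,250; Assembly 1,499.25 → $1,500.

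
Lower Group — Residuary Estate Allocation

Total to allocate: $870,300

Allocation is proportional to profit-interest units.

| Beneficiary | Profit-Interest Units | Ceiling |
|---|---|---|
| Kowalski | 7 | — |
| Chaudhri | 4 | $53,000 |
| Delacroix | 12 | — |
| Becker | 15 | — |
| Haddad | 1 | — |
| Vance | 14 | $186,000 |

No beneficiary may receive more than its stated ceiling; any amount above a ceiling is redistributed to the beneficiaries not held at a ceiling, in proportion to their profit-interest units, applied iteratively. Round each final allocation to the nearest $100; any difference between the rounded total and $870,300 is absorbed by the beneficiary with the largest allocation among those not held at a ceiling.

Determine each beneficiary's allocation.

Kowalski: $126,300 | Chaudhri: $53,000 | Delacroix: $216,400 | Becker: $270,600 | Haddad: $18,000 | Vance: $186,000

Sum of profit-interest units: 53.
Pro-rata shares before constraints: Kowalski 114,945.28; Chaudhri 65,683.02; Delacroix 197,049.06; Becker 246,311.32; Haddad 16,420.75; Vance 229,890.57.
Capped: Chaudhri ($53,000), Vance ($186,000); balance $631,300 reallocated over remaining profit-interest units 35.
Shares after redistribution: Kowalski 126,260.00 → $126,300; Delacroix 216,445.71 → $216,400; Becker 270,557.14 → $270,600; Haddad 18,037.14 → $18,000.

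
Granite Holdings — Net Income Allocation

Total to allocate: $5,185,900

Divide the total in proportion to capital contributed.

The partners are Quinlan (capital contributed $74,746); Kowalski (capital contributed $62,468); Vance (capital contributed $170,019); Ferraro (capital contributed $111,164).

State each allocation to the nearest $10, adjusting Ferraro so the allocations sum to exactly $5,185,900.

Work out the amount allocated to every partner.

Quinlan: $926,450; Kowalski: $774,270; Vance: $2,107,330; Ferraro: $1,377,850

Combined capital contributed = 418,397.
Pro-rata amounts: Quinlan 74,746/418,397 × $5,185,900 = 926,453.30; Kowalski 62,468/418,397 × $5,185,900 = 774,271.33; Vance 170,019/418,397 × $5,185,900 = 2,107,332.35; Ferraro 111,164/418,397 × $5,185,900 = 1,377,843.02.
After rounding ($10): Quinlan $926,450; Kowalski $774,270; Vance $2,107,330; Ferraro $1,377,840. Sum = $5,185,890.
Difference $5,185,900 − $5,185,890 = +$10 applied to Ferraro: Ferraro becomes $1,377,850.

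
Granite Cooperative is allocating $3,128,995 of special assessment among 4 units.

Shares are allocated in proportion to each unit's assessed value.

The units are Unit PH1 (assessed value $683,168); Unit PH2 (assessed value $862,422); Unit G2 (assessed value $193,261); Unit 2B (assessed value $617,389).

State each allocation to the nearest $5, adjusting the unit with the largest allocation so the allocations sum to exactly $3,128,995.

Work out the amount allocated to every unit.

Unit PH1: $907,220; Unit PH2: $1,145,260; Unit G2: $256,645; Unit 2B: $819,870

Sum of assessed value: 2,356,240.
Unrounded shares: Unit PH1 683,168/2,356,240 × $3,128,995 = 907,220.51; Unit PH2 862,422/2,356,240 × $3,128,995 = 1,145,262.84; Unit G2 193,261/2,356,240 × $3,128,995 = 256,643.09; Unit 2B 617,389/2,356,240 × $3,128,995 = 819,868.56.
At nearest $5: Unit PH1 $907,220; Unit PH2 $1,145,265; Unit G2 $256,645; Unit 2B $819,870. Sum = $3,129,000.
Difference $3,128,995 − $3,129,000 = −$5 applied to largest allocation (Unit PH2): Unit PH2 becomes $1,145,260.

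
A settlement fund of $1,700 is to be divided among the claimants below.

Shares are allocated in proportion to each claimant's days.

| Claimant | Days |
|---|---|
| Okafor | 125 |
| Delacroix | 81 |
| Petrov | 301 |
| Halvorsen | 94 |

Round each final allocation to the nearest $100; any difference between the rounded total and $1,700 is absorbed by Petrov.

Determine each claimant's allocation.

Okafor: $400; Delacroix: $200; Petrov: $800; Halvorsen: $300

Combined days = 601.
Unrounded shares: Okafor 125/601 × $1,700 = 353.58; Delacroix 81/601 × $1,700 = 229.12; Petrov 301/601 × $1,700 = 851.41; Halvorsen 94/601 × $1,700 = 265.89.
After rounding ($100): Okafor $400; Delacroix $200; Petrov $900; Halvorsen $300. Sum = $1,800.
Difference $1,700 − $1,800 = −$100 applied to Petrov: Petrov becomes $800.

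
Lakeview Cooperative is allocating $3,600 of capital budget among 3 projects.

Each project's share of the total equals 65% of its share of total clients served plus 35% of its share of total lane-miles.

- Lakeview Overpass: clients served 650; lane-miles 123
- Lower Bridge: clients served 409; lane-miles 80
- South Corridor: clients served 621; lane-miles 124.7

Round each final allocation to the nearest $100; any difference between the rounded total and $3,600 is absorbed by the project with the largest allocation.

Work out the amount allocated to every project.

Clients served total 1,680; lane-miles total 327.7.
Composite weights (65% clients served + 35% lane-miles): Lakeview Overpass 0.3829; Lower Bridge 0.2437; South Corridor 0.3735.
Pro-rata amounts: Lakeview Overpass 1,378.29; Lower Bridge 877.28; South Corridor 1,344.43.
After rounding ($100): Lakeview Overpass $1,400; Lower Bridge $900; South Corridor $1,300. Sum = $3,600.
Rounded total matches; no reconciliation needed.

Lakeview Overpass: $1,400 | Lower Bridge: $900 | South Corridor: $1,300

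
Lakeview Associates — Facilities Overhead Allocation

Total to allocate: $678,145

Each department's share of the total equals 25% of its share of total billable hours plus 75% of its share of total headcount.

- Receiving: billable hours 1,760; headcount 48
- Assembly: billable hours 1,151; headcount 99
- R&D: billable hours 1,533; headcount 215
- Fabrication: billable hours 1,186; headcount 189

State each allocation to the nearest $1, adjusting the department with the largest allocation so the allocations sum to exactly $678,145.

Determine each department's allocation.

Billable hours total 5,630; headcount total 551.
Composite weights (25% billable hours + 75% headcount): Receiving 0.1435; Assembly 0.1859; R&D 0.3607; Fabrication 0.3099.
Proportional shares: Receiving 97,306.01; Assembly 126,043.499; R&D 244,622.19; Fabrication 210,173.29.
After rounding ($1): Receiving $97,306; Assembly $126,043; R&D $244,622; Fabrication $210,173. Sum = $678,144.
Difference $678,145 − $678,144 = +$1 applied to largest allocation (R&D): R&D becomes $244,623.

Receiving: $97,306 | Assembly: $126,043 | R&D: $244,623 | Fabrication: $210,173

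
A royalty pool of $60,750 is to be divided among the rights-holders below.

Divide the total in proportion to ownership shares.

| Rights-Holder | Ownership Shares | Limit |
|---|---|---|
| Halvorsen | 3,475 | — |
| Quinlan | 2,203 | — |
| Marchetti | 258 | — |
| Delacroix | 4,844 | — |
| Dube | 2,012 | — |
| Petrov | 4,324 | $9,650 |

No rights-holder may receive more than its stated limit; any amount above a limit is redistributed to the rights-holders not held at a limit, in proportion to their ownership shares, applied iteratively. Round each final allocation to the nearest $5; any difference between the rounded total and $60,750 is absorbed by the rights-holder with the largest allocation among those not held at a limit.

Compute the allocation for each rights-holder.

Combined ownership shares = 17,116.
Proportional shares (ignoring caps): Halvorsen 12,333.85; Quinlan 7,819.13; Marchetti 915.72; Delacroix 17,192.86; Dube 7,141.21; Petrov 15,347.22.
Held at cap: Petrov ($9,650); balance $51,100 reallocated over remaining ownership shares 12,792.
Redistributed shares: Halvorsen 13,881.53 → $13,880; Quinlan 8,800.29 → $8,800; Marchetti 1,030.63 → $1,030; Delacroix 19,350.25 → $19,350; Dube 8,037.30 → $8,035.
Rounding difference +$5 applied to Delacroix → $19,355.

Halvorsen: $13,880 · Quinlan: $8,800 · Marchetti: $1,030 · Delacroix: $19,355 · Dube: $8,035 · Petrov: $9,650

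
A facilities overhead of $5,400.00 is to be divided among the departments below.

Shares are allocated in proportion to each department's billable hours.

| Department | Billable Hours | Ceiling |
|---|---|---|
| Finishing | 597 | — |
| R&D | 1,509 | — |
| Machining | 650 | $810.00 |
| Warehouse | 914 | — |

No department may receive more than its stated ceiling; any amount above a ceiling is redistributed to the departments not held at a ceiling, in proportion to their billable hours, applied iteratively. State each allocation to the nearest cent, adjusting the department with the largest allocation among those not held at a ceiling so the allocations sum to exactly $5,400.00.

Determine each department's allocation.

Billable hours total: 3,670.
Proportional shares (ignoring caps): Finishing 878.4196; R&D 2,220.3270; Machining 956.4033; Warehouse 1,344.8501.
Cap binds for Machining ($810.00); remaining pool $4,590.00 reallocated over remaining billable hours 3,020.
Remaining shares: Finishing 907.3609 → $907.36; R&D 2,293.4801 → $2,293.48; Warehouse 1,389.1589 → $1,389.16.

Finishing: $907.36 · R&D: $2,293.48 · Machining: $810.00 · Warehouse: $1,389.16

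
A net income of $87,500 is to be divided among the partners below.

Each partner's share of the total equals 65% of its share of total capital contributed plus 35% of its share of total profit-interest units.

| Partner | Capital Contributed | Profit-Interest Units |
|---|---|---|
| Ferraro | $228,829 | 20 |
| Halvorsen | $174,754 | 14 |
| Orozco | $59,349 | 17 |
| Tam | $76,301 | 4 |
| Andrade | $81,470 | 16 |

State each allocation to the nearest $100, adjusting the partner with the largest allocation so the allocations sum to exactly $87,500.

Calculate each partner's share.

Totals — capital contributed 620,703, profit-interest units 71.
Composite weights (65% capital contributed + 35% profit-interest units): Ferraro 0.3382; Halvorsen 0.2520; Orozco 0.1460; Tam 0.0996; Andrade 0.1642.
Proportional shares: Ferraro 29,594.36; Halvorsen 22,051.44; Orozco 12,770.89; Tam 8,716.81; Andrade 14,366.50.
After rounding ($100): Ferraro $29,600; Halvorsen $22,100; Orozco $12,800; Tam $8,700; Andrade $14,400. Sum = $87,600.
Difference $87,500 − $87,600 = −$100 applied to largest allocation (Ferraro): Ferraro becomes $29,500.

Ferraro: $29,500 · Halvorsen: $22,100 · Orozco: $12,800 · Tam: $8,700 · Andrade: $14,400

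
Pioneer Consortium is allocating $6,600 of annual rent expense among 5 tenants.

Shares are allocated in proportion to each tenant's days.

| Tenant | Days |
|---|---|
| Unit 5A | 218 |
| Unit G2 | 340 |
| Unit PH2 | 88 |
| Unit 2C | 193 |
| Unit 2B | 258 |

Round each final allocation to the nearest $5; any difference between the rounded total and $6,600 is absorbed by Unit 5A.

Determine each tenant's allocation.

Unit 5A: $1,315 | Unit G2: $2,045 | Unit PH2: $530 | Unit 2C: $1,160 | Unit 2B: $1,550

Sum of days: 1,097.
Raw shares: Unit 5A 218/1,097 × $6,600 = 1,311.58; Unit G2 340/1,097 × $6,600 = 2,045.58; Unit PH2 88/1,097 × $6,600 = 529.44; Unit 2C 193/1,097 × $6,600 = 1,161.17; Unit 2B 258/1,097 × $6,600 = 1,552.23.
After rounding ($5): Unit 5A $1,310; Unit G2 $2,045; Unit PH2 $530; Unit 2C $1,160; Unit 2B $1,550. Sum = $6,595.
Difference $6,600 − $6,595 = +$5 applied to Unit 5A: Unit 5A becomes $1,315.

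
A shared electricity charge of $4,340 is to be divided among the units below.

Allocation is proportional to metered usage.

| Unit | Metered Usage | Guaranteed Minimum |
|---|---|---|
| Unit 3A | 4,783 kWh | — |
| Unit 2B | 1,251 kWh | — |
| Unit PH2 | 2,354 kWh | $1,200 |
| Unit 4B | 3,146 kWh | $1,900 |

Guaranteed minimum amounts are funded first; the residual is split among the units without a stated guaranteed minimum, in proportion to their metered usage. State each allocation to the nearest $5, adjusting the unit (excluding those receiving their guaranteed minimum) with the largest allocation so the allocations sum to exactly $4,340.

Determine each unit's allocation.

Unit 3A: $985; Unit 2B: $255; Unit PH2: $1,200; Unit 4B: $1,900

Fund the minimums — Unit PH2 $1,200; Unit 4B $1,900. Residual $1,240.
Residual split over remaining metered usage 6,034: Unit 3A 982.92 → $985; Unit 2B 257.08 → $255.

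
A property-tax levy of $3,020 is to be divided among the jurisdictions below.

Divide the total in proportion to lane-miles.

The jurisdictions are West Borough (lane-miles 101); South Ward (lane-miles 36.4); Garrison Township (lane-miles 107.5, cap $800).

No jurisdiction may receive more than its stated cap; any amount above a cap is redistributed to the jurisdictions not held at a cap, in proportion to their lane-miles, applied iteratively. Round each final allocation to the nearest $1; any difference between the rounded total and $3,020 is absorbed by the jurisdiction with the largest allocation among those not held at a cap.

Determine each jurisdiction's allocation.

West Borough: $1,632; South Ward: $588; Garrison Township: $800

Sum of lane-miles: 244.9.
Unconstrained shares: West Borough 1,245.49; South Ward 448.87; Garrison Township 1,325.64.
Cap binds for Garrison Township ($800); balance $2,220 reallocated over remaining lane-miles 137.4.
Remaining shares: West Borough 1,631.88 → $1,632; South Ward 588.12 → $588.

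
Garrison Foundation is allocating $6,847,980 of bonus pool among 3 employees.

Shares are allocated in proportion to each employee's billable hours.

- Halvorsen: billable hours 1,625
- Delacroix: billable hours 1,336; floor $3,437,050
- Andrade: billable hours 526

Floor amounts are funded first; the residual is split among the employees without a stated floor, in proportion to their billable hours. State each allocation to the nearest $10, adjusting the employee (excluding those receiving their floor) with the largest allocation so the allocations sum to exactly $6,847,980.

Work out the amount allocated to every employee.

Halvorsen: $2,576,830 | Delacroix: $3,437,050 | Andrade: $834,100

Guaranteed amounts: Delacroix $3,437,050. Remaining pool $3,410,930.
Remaining pool split over remaining billable hours 2,151: Halvorsen 2,576,829.96 → $2,576,830; Andrade 834,100.04 → $834,100.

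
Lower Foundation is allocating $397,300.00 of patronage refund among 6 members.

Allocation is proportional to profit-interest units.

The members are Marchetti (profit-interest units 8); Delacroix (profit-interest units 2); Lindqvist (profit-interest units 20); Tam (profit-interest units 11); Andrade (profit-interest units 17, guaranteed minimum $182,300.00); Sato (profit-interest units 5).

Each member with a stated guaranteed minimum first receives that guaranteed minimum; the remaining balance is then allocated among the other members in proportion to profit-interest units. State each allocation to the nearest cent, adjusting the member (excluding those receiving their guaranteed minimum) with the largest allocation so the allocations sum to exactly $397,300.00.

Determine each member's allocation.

Marchetti: $37,391.30 · Delacroix: $9,347.83 · Lindqvist: $93,478.26 · Tam: $51,413.04 · Andrade: $182,300.00 · Sato: $23,369.57

Minimums first: Andrade $182,300.00. Remaining pool $215,000.00.
Remaining pool split over remaining profit-interest units 46: Marchetti 37,391.3043 → $37,391.30; Delacroix 9,347.8261 → $9,347.83; Lindqvist 93,478.2609 → $93,478.26; Tam 51,413.0435 → $51,413.04; Sato 23,369.5652 → $23,369.57.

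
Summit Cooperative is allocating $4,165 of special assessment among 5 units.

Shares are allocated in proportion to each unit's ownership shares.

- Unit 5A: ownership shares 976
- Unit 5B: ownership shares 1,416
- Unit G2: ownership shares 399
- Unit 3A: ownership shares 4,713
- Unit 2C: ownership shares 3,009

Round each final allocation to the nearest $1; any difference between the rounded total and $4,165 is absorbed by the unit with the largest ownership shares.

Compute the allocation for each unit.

Unit 5A: $387; Unit 5B: $561; Unit G2: $158; Unit 3A: $1,867; Unit 2C: $1,192

Combined ownership shares = 976 + 1,416 + 399 + 4,713 + 3,009 = 10,513.
Proportional shares: Unit 5A 386.67; Unit 5B 560.99; Unit G2 158.07; Unit 3A 1,867.18; Unit 2C 1,192.09.
At nearest $1: Unit 5A $387; Unit 5B $561; Unit G2 $158; Unit 3A $1,867; Unit 2C $1,192. Sum = $4,165.
Rounded total matches; no reconciliation needed.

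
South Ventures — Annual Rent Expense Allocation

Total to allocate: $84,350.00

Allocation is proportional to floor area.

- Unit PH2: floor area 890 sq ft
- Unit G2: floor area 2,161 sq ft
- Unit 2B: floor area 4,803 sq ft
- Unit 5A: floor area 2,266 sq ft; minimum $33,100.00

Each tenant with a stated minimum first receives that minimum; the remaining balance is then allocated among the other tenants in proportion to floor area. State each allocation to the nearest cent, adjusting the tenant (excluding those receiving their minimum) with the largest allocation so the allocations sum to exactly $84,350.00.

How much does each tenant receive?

Fund the minimums — Unit 5A $33,100.00. Balance $51,250.00.
Balance split over remaining floor area 7,854: Unit PH2 5,807.5503 → $5,807.55; Unit G2 14,101.2541 → $14,101.25; Unit 2B 31,341.1956 → $31,341.20.

Unit PH2: $5,807.55 · Unit G2: $14,101.25 · Unit 2B: $31,341.20 · Unit 5A: $33,100.00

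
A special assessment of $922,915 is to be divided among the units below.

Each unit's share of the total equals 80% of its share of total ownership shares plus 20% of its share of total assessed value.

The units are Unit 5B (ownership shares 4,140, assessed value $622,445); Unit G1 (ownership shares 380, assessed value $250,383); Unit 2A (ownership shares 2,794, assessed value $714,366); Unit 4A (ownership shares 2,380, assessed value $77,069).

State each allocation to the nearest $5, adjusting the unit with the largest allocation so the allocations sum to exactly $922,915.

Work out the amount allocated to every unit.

Unit 5B: $384,355 · Unit G1: $56,710 · Unit 2A: $292,030 · Unit 4A: $189,820

Ownership shares total 9,694; assessed value total 1,664,263.
Combined weights (80% ownership shares + 20% assessed value): Unit 5B 0.4165; Unit G1 0.0614; Unit 2A 0.3164; Unit 4A 0.2057.
Raw shares: Unit 5B 384,353.41; Unit G1 56,712.17; Unit 2A 292,031.85; Unit 4A 189,817.58.
After rounding ($5): Unit 5B $384,355; Unit G1 $56,710; Unit 2A $292,030; Unit 4A $189,820. Sum = $922,915.
Rounded total matches; no reconciliation needed.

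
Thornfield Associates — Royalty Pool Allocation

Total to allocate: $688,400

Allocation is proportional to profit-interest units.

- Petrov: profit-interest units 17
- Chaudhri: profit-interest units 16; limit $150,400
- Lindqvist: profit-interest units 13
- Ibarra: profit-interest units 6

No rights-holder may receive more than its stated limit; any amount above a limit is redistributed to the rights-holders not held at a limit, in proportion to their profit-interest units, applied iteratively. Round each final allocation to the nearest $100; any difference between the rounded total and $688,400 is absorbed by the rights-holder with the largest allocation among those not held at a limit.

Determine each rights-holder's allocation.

Profit-interest units total: 52.
Unconstrained shares: Petrov 225,053.85; Chaudhri 211,815.38; Lindqvist 172,100.00; Ibarra 79,430.77.
Cap binds for Chaudhri ($150,400); remaining pool $538,000 reallocated over remaining profit-interest units 36.
Remaining shares: Petrov 254,055.56 → $254,100; Lindqvist 194,277.78 → $194,300; Ibarra 89,666.67 → $89,700.
Rounding difference −$100 applied to Petrov → $254,000.

Petrov: $254,000 · Chaudhri: $150,400 · Lindqvist: $194,300 · Ibarra: $89,700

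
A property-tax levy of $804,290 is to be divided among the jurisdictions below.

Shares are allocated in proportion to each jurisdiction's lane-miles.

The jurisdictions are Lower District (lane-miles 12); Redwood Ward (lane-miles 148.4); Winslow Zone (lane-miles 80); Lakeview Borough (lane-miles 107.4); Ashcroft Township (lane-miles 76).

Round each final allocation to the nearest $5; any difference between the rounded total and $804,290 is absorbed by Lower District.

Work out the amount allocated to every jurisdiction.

Lower District: $22,770 · Redwood Ward: $281,635 · Winslow Zone: $151,825 · Lakeview Borough: $203,825 · Ashcroft Township: $144,235

Total lane-miles = 423.8.
Raw shares: Lower District 12/423.8 × $804,290 = 22,773.67; Redwood Ward 148.4/423.8 × $804,290 = 281,634.35; Winslow Zone 80/423.8 × $804,290 = 151,824.45; Lakeview Borough 107.4/423.8 × $804,290 = 203,824.32; Ashcroft Township 76/423.8 × $804,290 = 144,233.22.
After rounding ($5): Lower District $22,775; Redwood Ward $281,635; Winslow Zone $151,825; Lakeview Borough $203,825; Ashcroft Township $144,235. Sum = $804,295.
Difference $804,290 − $804,295 = −$5 applied to Lower District: Lower District becomes $22,770.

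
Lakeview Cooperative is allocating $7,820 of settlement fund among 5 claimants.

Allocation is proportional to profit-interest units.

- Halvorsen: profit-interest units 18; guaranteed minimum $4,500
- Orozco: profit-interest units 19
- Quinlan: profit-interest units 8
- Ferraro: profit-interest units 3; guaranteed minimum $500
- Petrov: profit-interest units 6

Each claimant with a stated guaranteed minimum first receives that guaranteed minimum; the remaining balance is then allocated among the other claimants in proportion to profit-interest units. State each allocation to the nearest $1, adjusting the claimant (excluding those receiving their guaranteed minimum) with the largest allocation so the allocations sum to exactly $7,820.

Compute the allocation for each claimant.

Guaranteed amounts: Halvorsen $4,500; Ferraro $500. Remaining pool $2,820.
Remaining pool split over remaining profit-interest units 33: Orozco 1,623.64 → $1,624; Quinlan 683.64 → $684; Petrov 512.73 → $513.
Rounding difference −$1 applied to Orozco → $1,623.

Halvorsen: $4,500; Orozco: $1,623; Quinlan: $684; Ferraro: $500; Petrov: $513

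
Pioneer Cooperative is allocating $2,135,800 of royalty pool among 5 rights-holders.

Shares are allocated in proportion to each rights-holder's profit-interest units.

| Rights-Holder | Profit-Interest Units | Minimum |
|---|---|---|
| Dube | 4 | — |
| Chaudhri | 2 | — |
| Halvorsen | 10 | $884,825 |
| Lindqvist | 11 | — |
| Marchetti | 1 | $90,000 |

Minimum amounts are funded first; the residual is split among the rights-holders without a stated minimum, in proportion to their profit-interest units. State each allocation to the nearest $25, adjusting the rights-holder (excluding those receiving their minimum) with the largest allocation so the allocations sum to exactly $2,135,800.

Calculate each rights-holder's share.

Fund the minimums — Halvorsen $884,825; Marchetti $90,000. Residual $1,160,975.
Residual split over remaining profit-interest units 17: Dube 273,170.59 → $273,175; Chaudhri 136,585.29 → $136,575; Lindqvist 751,219.12 → $751,225.

Dube: $273,175 | Chaudhri: $136,575 | Halvorsen: $884,825 | Lindqvist: $751,225 | Marchetti: $90,000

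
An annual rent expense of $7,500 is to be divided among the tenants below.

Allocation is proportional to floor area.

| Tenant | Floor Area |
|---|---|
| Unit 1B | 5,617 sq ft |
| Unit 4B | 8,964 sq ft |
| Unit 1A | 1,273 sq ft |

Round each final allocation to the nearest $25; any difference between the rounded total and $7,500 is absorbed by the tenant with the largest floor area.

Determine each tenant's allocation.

Unit 1B: $2,650 | Unit 4B: $4,250 | Unit 1A: $600

Sum of floor area: 5,617 + 8,964 + 1,273 = 15,854.
Raw shares: Unit 1B 2,657.22; Unit 4B 4,240.57; Unit 1A 602.21.
Rounded to nearest $25: Unit 1B $2,650; Unit 4B $4,250; Unit 1A $600. Sum = $7,500.
Sum already equals the total — no adjustment.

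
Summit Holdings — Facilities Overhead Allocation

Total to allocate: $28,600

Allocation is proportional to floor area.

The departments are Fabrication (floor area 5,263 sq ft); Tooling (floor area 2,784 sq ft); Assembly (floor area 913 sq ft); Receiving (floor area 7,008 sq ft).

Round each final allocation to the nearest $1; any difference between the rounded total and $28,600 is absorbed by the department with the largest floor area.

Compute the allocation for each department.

Total floor area = 15,968.
Unrounded shares: Fabrication 5,263/15,968 × $28,600 = 9,426.47; Tooling 2,784/15,968 × $28,600 = 4,986.37; Assembly 913/15,968 × $28,600 = 1,635.26; Receiving 7,008/15,968 × $28,600 = 12,551.90.
At nearest $1: Fabrication $9,426; Tooling $4,986; Assembly $1,635; Receiving $12,552. Sum = $28,599.
Difference $28,600 − $28,599 = +$1 applied to largest floor area (Receiving): Receiving becomes $12,553.

Fabrication: $9,426; Tooling: $4,986; Assembly: $1,635; Receiving: $12,553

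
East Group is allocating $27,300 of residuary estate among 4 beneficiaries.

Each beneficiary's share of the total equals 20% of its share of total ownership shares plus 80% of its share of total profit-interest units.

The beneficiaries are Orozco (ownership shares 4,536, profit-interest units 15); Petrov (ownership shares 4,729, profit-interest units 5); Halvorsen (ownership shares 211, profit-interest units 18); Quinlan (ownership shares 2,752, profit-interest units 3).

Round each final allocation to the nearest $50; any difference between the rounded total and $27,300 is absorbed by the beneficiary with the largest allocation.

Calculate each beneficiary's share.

Ownership shares total 12,228; profit-interest units total 41.
Blended shares (20% ownership shares + 80% profit-interest units): Orozco 0.3669; Petrov 0.1749; Halvorsen 0.3547; Quinlan 0.1035.
Raw shares: Orozco 10,015.64; Petrov 4,774.99; Halvorsen 9,682.51; Quinlan 2,826.86.
After rounding ($50): Orozco $10,000; Petrov $4,750; Halvorsen $9,700; Quinlan $2,850. Sum = $27,300.
Rounded total matches; no reconciliation needed.

Orozco: $10,000; Petrov: $4,750; Halvorsen: $9,700; Quinlan: $2,850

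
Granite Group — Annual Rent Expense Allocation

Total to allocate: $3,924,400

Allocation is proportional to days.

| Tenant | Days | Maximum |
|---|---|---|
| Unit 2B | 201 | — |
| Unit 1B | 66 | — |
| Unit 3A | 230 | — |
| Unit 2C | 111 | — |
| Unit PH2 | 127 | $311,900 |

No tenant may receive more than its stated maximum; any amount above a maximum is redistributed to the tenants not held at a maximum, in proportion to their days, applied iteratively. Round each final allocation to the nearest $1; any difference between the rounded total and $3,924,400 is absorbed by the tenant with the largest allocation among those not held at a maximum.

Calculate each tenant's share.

Unit 2B: $1,194,264; Unit 1B: $392,146; Unit 3A: $1,366,571; Unit 2C: $659,519; Unit PH2: $311,900

Sum of days: 735.
Unconstrained shares: Unit 2B 1,073,203.27; Unit 1B 352,395.10; Unit 3A 1,228,043.54; Unit 2C 592,664.49; Unit PH2 678,093.61.
Cap binds for Unit PH2 ($311,900); remaining pool $3,612,500 reallocated over remaining days 608.
Shares after redistribution: Unit 2B 1,194,263.98 → $1,194,264; Unit 1B 392,146.38 → $392,146; Unit 3A 1,366,570.72 → $1,366,571; Unit 2C 659,518.91 → $659,519.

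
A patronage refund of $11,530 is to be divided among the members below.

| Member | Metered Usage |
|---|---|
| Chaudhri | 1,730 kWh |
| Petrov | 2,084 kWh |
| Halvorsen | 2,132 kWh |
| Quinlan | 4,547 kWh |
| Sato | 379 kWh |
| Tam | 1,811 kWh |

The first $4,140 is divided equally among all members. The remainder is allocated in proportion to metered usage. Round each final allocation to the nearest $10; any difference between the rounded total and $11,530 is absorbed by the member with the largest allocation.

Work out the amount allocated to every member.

Chaudhri: $1,700 | Petrov: $1,900 | Halvorsen: $1,930 | Quinlan: $3,340 | Sato: $910 | Tam: $1,750

First tranche $4,140 split equally: $690 each.
Remainder $7,390 by metered usage (total 12,683): Chaudhri 1,008.02 → $1,010; Petrov 1,214.28 → $1,210; Halvorsen 1,242.25 → $1,240; Quinlan 2,649.40 → $2,650; Sato 220.83 → $220; Tam 1,055.21 → $1,060.
Totals: Chaudhri $690 + $1,010 = $1,700; Petrov $690 + $1,210 = $1,900; Halvorsen $690 + $1,240 = $1,930; Quinlan $690 + $2,650 = $3,340; Sato $690 + $220 = $910; Tam $690 + $1,060 = $1,750.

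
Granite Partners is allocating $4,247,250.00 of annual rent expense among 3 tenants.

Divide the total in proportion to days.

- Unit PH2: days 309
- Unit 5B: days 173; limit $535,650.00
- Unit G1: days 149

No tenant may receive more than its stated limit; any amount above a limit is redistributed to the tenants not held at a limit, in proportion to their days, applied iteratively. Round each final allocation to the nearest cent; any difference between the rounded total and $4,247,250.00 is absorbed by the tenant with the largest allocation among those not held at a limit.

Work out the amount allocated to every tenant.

Sum of days: 631.
Pro-rata shares before constraints: Unit PH2 2,079,873.6133; Unit 5B 1,164,459.9842; Unit G1 1,002,916.4025.
Held at cap: Unit 5B ($535,650.00); residual $3,711,600.00 reallocated over remaining days 458.
Redistributed shares: Unit PH2 2,504,114.4105 → $2,504,114.41; Unit G1 1,207,485.5895 → $1,207,485.59.

Unit PH2: $2,504,114.41 | Unit 5B: $535,650.00 | Unit G1: $1,207,485.59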